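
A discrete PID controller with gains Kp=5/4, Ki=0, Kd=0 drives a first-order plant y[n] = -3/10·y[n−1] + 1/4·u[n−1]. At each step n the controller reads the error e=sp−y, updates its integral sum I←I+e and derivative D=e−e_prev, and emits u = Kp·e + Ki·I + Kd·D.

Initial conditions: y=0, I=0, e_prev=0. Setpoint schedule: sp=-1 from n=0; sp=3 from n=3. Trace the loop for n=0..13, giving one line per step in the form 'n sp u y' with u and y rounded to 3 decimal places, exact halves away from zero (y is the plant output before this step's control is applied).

(exact arithmetic carried between steps; '≈' marks a value shown rounded to 6 d.p. or computed from one; I and e_prev carry over from the previous line; the table rounds u and y to 3 d.p., halves away from zero)
n=0: y=0, sp=-1, e=sp−y=-1; I=-1, D=e−e_prev=-1; u=5/4·(-1)+0·(-1)+0·(-1)=-1.25; next y=-3/10·0+1/4·(-1.25)=-0.3125
n=1: y=-0.3125, sp=-1, e=sp−y=-0.6875; I=-1.6875, D=e−e_prev=0.3125; u=5/4·(-0.6875)+0·(-1.6875)+0·0.3125=-0.859375; next y=-3/10·(-0.3125)+1/4·(-0.859375)≈-0.121094
n=2: y≈-0.121094, sp=-1, e=sp−y≈-0.878906; I≈-2.566406, D=e−e_prev≈-0.191406; u=5/4·(-0.878906)+0·(-2.566406)+0·(-0.191406)≈-1.098633; next y=-3/10·(-0.121094)+1/4·(-1.098633)≈-0.238330
n=3: y≈-0.238330, sp=3, e=sp−y≈3.238330; I≈0.671924, D=e−e_prev≈4.117236; u=5/4·3.238330+0·0.671924+0·4.117236≈4.047913; next y=-3/10·(-0.238330)+1/4·4.047913≈1.083477
n=4: y≈1.083477, sp=3, e=sp−y≈1.916523; I≈2.588447, D=e−e_prev≈-1.321807; u=5/4·1.916523+0·2.588447+0·(-1.321807)≈2.395654; next y=-3/10·1.083477+1/4·2.395654≈0.273870
n=5: y≈0.273870, sp=3, e=sp−y≈2.726130; I≈5.314576, D=e−e_prev≈0.809607; u=5/4·2.726130+0·5.314576+0·0.809607≈3.407662; next y=-3/10·0.273870+1/4·3.407662≈0.769754
n=6: y≈0.769754, sp=3, e=sp−y≈2.230246; I≈7.544822, D=e−e_prev≈-0.495884; u=5/4·2.230246+0·7.544822+0·(-0.495884)≈2.787807; next y=-3/10·0.769754+1/4·2.787807≈0.466025
n=7: y≈0.466025, sp=3, e=sp−y≈2.533975; I≈10.078797, D=e−e_prev≈0.303729; u=5/4·2.533975+0·10.078797+0·0.303729≈3.167468; next y=-3/10·0.466025+1/4·3.167468≈0.652059
n=8: y≈0.652059, sp=3, e=sp−y≈2.347941; I≈12.426737, D=e−e_prev≈-0.186034; u=5/4·2.347941+0·12.426737+0·(-0.186034)≈2.934926; next y=-3/10·0.652059+1/4·2.934926≈0.538114
n=9: y≈0.538114, sp=3, e=sp−y≈2.461886; I≈14.888624, D=e−e_prev≈0.113946; u=5/4·2.461886+0·14.888624+0·0.113946≈3.077358; next y=-3/10·0.538114+1/4·3.077358≈0.607905
n=10: y≈0.607905, sp=3, e=sp−y≈2.392095; I≈17.280718, D=e−e_prev≈-0.069792; u=5/4·2.392095+0·17.280718+0·(-0.069792)≈2.990118; next y=-3/10·0.607905+1/4·2.990118≈0.565158
n=11: y≈0.565158, sp=3, e=sp−y≈2.434842; I≈19.715560, D=e−e_prev≈0.042748; u=5/4·2.434842+0·19.715560+0·0.042748≈3.043553; next y=-3/10·0.565158+1/4·3.043553≈0.591341
n=12: y≈0.591341, sp=3, e=sp−y≈2.408659; I≈22.124219, D=e−e_prev≈-0.026183; u=5/4·2.408659+0·22.124219+0·(-0.026183)≈3.010824; next y=-3/10·0.591341+1/4·3.010824≈0.575304
n=13: y≈0.575304, sp=3, e=sp−y≈2.424696; I≈24.548916, D=e−e_prev≈0.016037; u=5/4·2.424696+0·24.548916+0·0.016037≈3.030870; next y=-3/10·0.575304+1/4·3.030870≈0.585126

0 -1 -1.250 0.000
1 -1 -0.859 -0.313
2 -1 -1.099 -0.121
3 3 4.048 -0.238
4 3 2.396 1.083
5 3 3.408 0.274
6 3 2.788 0.770
7 3 3.167 0.466
8 3 2.935 0.652
9 3 3.077 0.538
10 3 2.990 0.608
11 3 3.044 0.565
12 3 3.011 0.591
13 3 3.031 0.575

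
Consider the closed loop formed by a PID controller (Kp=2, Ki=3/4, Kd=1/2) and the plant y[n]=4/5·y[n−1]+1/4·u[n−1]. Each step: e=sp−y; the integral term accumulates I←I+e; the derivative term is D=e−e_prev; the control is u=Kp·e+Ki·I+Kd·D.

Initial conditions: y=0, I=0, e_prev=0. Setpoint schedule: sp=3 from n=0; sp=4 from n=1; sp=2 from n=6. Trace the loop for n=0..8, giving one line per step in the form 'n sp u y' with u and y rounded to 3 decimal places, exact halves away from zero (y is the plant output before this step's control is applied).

(exact arithmetic carried between steps; '≈' marks a value shown rounded to 6 d.p. or computed from one; I and e_prev carry over from the previous line; the table rounds u and y to 3 d.p., halves away from zero)
n=0: y=0, sp=3, e=sp−y=3; I=3, D=e−e_prev=3; u=2·3+3/4·3+1/2·3=9.75; next y=4/5·0+1/4·9.75=2.4375
n=1: y=2.4375, sp=4, e=sp−y=1.5625; I=4.5625, D=e−e_prev=-1.4375; u=2·1.5625+3/4·4.5625+1/2·(-1.4375)=5.828125; next y=4/5·2.4375+1/4·5.828125≈3.407031
n=2: y≈3.407031, sp=4, e=sp−y≈0.592969; I≈5.155469, D=e−e_prev≈-0.969531; u=2·0.592969+3/4·5.155469+1/2·(-0.969531)≈4.567773; next y=4/5·3.407031+1/4·4.567773≈3.867568
n=3: y≈3.867568, sp=4, e=sp−y≈0.132432; I≈5.287900, D=e−e_prev≈-0.460537; u=2·0.132432+3/4·5.287900+1/2·(-0.460537)≈4.000520; next y=4/5·3.867568+1/4·4.000520≈4.094185
n=4: y≈4.094185, sp=4, e=sp−y≈-0.094185; I≈5.193716, D=e−e_prev≈-0.226616; u=2·(-0.094185)+3/4·5.193716+1/2·(-0.226616)≈3.593609; next y=4/5·4.094185+1/4·3.593609≈4.173750
n=5: y≈4.173750, sp=4, e=sp−y≈-0.173750; I≈5.019966, D=e−e_prev≈-0.079565; u=2·(-0.173750)+3/4·5.019966+1/2·(-0.079565)≈3.377691; next y=4/5·4.173750+1/4·3.377691≈4.183423
n=6: y≈4.183423, sp=2, e=sp−y≈-2.183423; I≈2.836543, D=e−e_prev≈-2.009673; u=2·(-2.183423)+3/4·2.836543+1/2·(-2.009673)≈-3.244275; next y=4/5·4.183423+1/4·(-3.244275)≈2.535670
n=7: y≈2.535670, sp=2, e=sp−y≈-0.535670; I≈2.300873, D=e−e_prev≈1.647753; u=2·(-0.535670)+3/4·2.300873+1/2·1.647753≈1.478193; next y=4/5·2.535670+1/4·1.478193≈2.398084
n=8: y≈2.398084, sp=2, e=sp−y≈-0.398084; I≈1.902789, D=e−e_prev≈0.137586; u=2·(-0.398084)+3/4·1.902789+1/2·0.137586≈0.699717; next y=4/5·2.398084+1/4·0.699717≈2.093396

0 3 9.750 0.000
1 4 5.828 2.438
2 4 4.568 3.407
3 4 4.001 3.868
4 4 3.594 4.094
5 4 3.378 4.174
6 2 -3.244 4.183
7 2 1.478 2.536
8 2 0.700 2.398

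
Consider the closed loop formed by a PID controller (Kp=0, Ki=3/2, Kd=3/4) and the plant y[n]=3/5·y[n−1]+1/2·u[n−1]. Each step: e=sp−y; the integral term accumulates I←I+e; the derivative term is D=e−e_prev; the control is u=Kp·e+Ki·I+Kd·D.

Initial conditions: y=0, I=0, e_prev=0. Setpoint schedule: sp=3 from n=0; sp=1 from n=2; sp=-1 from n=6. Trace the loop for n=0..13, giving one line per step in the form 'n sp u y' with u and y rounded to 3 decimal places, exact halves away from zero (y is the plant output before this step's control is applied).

0 3 6.750 0.000
1 3 1.406 3.375
2 1 0.330 2.728
3 1 0.837 1.802
4 1 -0.380 1.500
5 1 0.421 0.710
6 -1 -4.071 0.636
7 -1 0.072 -1.654
8 -1 -2.234 -0.956
9 -1 -0.124 -1.691
10 -1 -1.021 -1.076
11 -1 -0.266 -1.156
12 -1 -0.833 -0.827
13 -1 -0.653 -0.912

(exact arithmetic carried between steps; '≈' marks a value shown rounded to 6 d.p. or computed from one; I and e_prev carry over from the previous line; the table rounds u and y to 3 d.p., halves away from zero)
n=0: y=0, sp=3, e=sp−y=3; I=3, D=e−e_prev=3; u=0·3+3/2·3+3/4·3=6.75; next y=3/5·0+1/2·6.75=3.375
n=1: y=3.375, sp=3, e=sp−y=-0.375; I=2.625, D=e−e_prev=-3.375; u=0·(-0.375)+3/2·2.625+3/4·(-3.375)=1.40625; next y=3/5·3.375+1/2·1.40625=2.728125
n=2: y=2.728125, sp=1, e=sp−y=-1.728125; I=0.896875, D=e−e_prev=-1.353125; u=0·(-1.728125)+3/2·0.896875+3/4·(-1.353125)≈0.330469; next y=3/5·2.728125+1/2·0.330469≈1.802109
n=3: y≈1.802109, sp=1, e=sp−y≈-0.802109; I≈0.094766, D=e−e_prev≈0.926016; u=0·(-0.802109)+3/2·0.094766+3/4·0.926016≈0.836660; next y=3/5·1.802109+1/2·0.836660≈1.499596
n=4: y≈1.499596, sp=1, e=sp−y≈-0.499596; I≈-0.404830, D=e−e_prev≈0.302514; u=0·(-0.499596)+3/2·(-0.404830)+3/4·0.302514≈-0.380360; next y=3/5·1.499596+1/2·(-0.380360)≈0.709577
n=5: y≈0.709577, sp=1, e=sp−y≈0.290423; I≈-0.114408, D=e−e_prev≈0.790018; u=0·0.290423+3/2·(-0.114408)+3/4·0.790018≈0.420902; next y=3/5·0.709577+1/2·0.420902≈0.636198
n=6: y≈0.636198, sp=-1, e=sp−y≈-1.636198; I≈-1.750605, D=e−e_prev≈-1.926620; u=0·(-1.636198)+3/2·(-1.750605)+3/4·(-1.926620)≈-4.070873; next y=3/5·0.636198+1/2·(-4.070873)≈-1.653718
n=7: y≈-1.653718, sp=-1, e=sp−y≈0.653718; I≈-1.096887, D=e−e_prev≈2.289916; u=0·0.653718+3/2·(-1.096887)+3/4·2.289916≈0.072106; next y=3/5·(-1.653718)+1/2·0.072106≈-0.956178
n=8: y≈-0.956178, sp=-1, e=sp−y≈-0.043822; I≈-1.140709, D=e−e_prev≈-0.697540; u=0·(-0.043822)+3/2·(-1.140709)+3/4·(-0.697540)≈-2.234219; next y=3/5·(-0.956178)+1/2·(-2.234219)≈-1.690816
n=9: y≈-1.690816, sp=-1, e=sp−y≈0.690816; I≈-0.449893, D=e−e_prev≈0.734638; u=0·0.690816+3/2·(-0.449893)+3/4·0.734638≈-0.123861; next y=3/5·(-1.690816)+1/2·(-0.123861)≈-1.076420
n=10: y≈-1.076420, sp=-1, e=sp−y≈0.076420; I≈-0.373473, D=e−e_prev≈-0.614396; u=0·0.076420+3/2·(-0.373473)+3/4·(-0.614396)≈-1.021006; next y=3/5·(-1.076420)+1/2·(-1.021006)≈-1.156355
n=11: y≈-1.156355, sp=-1, e=sp−y≈0.156355; I≈-0.217118, D=e−e_prev≈0.079935; u=0·0.156355+3/2·(-0.217118)+3/4·0.079935≈-0.265725; next y=3/5·(-1.156355)+1/2·(-0.265725)≈-0.826676
n=12: y≈-0.826676, sp=-1, e=sp−y≈-0.173324; I≈-0.390442, D=e−e_prev≈-0.329680; u=0·(-0.173324)+3/2·(-0.390442)+3/4·(-0.329680)≈-0.832923; next y=3/5·(-0.826676)+1/2·(-0.832923)≈-0.912467
n=13: y≈-0.912467, sp=-1, e=sp−y≈-0.087533; I≈-0.477975, D=e−e_prev≈0.085791; u=0·(-0.087533)+3/2·(-0.477975)+3/4·0.085791≈-0.652620; next y=3/5·(-0.912467)+1/2·(-0.652620)≈-0.873790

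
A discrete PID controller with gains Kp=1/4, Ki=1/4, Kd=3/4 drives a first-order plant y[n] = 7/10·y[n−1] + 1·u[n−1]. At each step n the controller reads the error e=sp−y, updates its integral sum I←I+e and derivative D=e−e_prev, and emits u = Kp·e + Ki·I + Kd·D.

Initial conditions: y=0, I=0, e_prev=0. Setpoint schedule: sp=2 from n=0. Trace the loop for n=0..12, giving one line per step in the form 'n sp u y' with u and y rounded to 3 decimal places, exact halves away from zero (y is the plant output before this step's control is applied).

0 2 2.500 0.000
1 2 -1.625 2.500
2 2 3.094 0.125
3 2 -2.039 3.181
4 2 3.700 0.188
5 2 -2.647 3.831
6 2 4.373 0.035
7 2 -3.436 4.398
8 2 5.180 -0.357
9 2 -4.406 4.930
10 2 6.184 -0.955
11 2 -5.579 5.515
12 2 7.437 -1.718

(exact arithmetic carried between steps; '≈' marks a value shown rounded to 6 d.p. or computed from one; I and e_prev carry over from the previous line; the table rounds u and y to 3 d.p., halves away from zero)
n=0: y=0, sp=2, e=sp−y=2; I=2, D=e−e_prev=2; u=1/4·2+1/4·2+3/4·2=2.5; next y=7/10·0+1·2.5=2.5
n=1: y=2.5, sp=2, e=sp−y=-0.5; I=1.5, D=e−e_prev=-2.5; u=1/4·(-0.5)+1/4·1.5+3/4·(-2.5)=-1.625; next y=7/10·2.5+1·(-1.625)=0.125
n=2: y=0.125, sp=2, e=sp−y=1.875; I=3.375, D=e−e_prev=2.375; u=1/4·1.875+1/4·3.375+3/4·2.375=3.09375; next y=7/10·0.125+1·3.09375=3.18125
n=3: y=3.18125, sp=2, e=sp−y=-1.18125; I=2.19375, D=e−e_prev=-3.05625; u=1/4·(-1.18125)+1/4·2.19375+3/4·(-3.05625)≈-2.039063; next y=7/10·3.18125+1·(-2.039063)≈0.187813
n=4: y≈0.187813, sp=2, e=sp−y≈1.812188; I≈4.005938, D=e−e_prev≈2.993438; u=1/4·1.812188+1/4·4.005938+3/4·2.993438≈3.699609; next y=7/10·0.187813+1·3.699609≈3.831078
n=5: y≈3.831078, sp=2, e=sp−y≈-1.831078; I≈2.174859, D=e−e_prev≈-3.643266; u=1/4·(-1.831078)+1/4·2.174859+3/4·(-3.643266)≈-2.646504; next y=7/10·3.831078+1·(-2.646504)≈0.035251
n=6: y≈0.035251, sp=2, e=sp−y≈1.964749; I≈4.139609, D=e−e_prev≈3.795827; u=1/4·1.964749+1/4·4.139609+3/4·3.795827≈4.372960; next y=7/10·0.035251+1·4.372960≈4.397636
n=7: y≈4.397636, sp=2, e=sp−y≈-2.397636; I≈1.741973, D=e−e_prev≈-4.362385; u=1/4·(-2.397636)+1/4·1.741973+3/4·(-4.362385)≈-3.435704; next y=7/10·4.397636+1·(-3.435704)≈-0.357359
n=8: y≈-0.357359, sp=2, e=sp−y≈2.357359; I≈4.099332, D=e−e_prev≈4.754995; u=1/4·2.357359+1/4·4.099332+3/4·4.754995≈5.180419; next y=7/10·(-0.357359)+1·5.180419≈4.930268
n=9: y≈4.930268, sp=2, e=sp−y≈-2.930268; I≈1.169065, D=e−e_prev≈-5.287627; u=1/4·(-2.930268)+1/4·1.169065+3/4·(-5.287627)≈-4.406021; next y=7/10·4.930268+1·(-4.406021)≈-0.954834
n=10: y≈-0.954834, sp=2, e=sp−y≈2.954834; I≈4.123898, D=e−e_prev≈5.885101; u=1/4·2.954834+1/4·4.123898+3/4·5.885101≈6.183509; next y=7/10·(-0.954834)+1·6.183509≈5.515125
n=11: y≈5.515125, sp=2, e=sp−y≈-3.515125; I≈0.608773, D=e−e_prev≈-6.469959; u=1/4·(-3.515125)+1/4·0.608773+3/4·(-6.469959)≈-5.579057; next y=7/10·5.515125+1·(-5.579057)≈-1.718469
n=12: y≈-1.718469, sp=2, e=sp−y≈3.718469; I≈4.327243, D=e−e_prev≈7.233595; u=1/4·3.718469+1/4·4.327243+3/4·7.233595≈7.436624; next y=7/10·(-1.718469)+1·7.436624≈6.233695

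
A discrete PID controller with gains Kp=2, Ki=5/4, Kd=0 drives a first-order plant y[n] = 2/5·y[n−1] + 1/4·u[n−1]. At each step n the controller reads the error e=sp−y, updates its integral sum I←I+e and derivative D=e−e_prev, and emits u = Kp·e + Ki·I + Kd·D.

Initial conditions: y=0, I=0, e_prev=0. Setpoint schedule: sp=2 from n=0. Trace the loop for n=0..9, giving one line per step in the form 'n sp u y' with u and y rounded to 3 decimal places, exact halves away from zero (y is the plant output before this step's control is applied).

(exact arithmetic carried between steps; '≈' marks a value shown rounded to 6 d.p. or computed from one; I and e_prev carry over from the previous line; the table rounds u and y to 3 d.p., halves away from zero)
n=0: y=0, sp=2, e=sp−y=2; I=2, D=e−e_prev=2; u=2·2+5/4·2+0·2=6.5; next y=2/5·0+1/4·6.5=1.625
n=1: y=1.625, sp=2, e=sp−y=0.375; I=2.375, D=e−e_prev=-1.625; u=2·0.375+5/4·2.375+0·(-1.625)=3.71875; next y=2/5·1.625+1/4·3.71875≈1.579688
n=2: y≈1.579688, sp=2, e=sp−y≈0.420313; I≈2.795313, D=e−e_prev≈0.045313; u=2·0.420313+5/4·2.795313+0·0.045313≈4.334766; next y=2/5·1.579688+1/4·4.334766≈1.715566
n=3: y≈1.715566, sp=2, e=sp−y≈0.284434; I≈3.079746, D=e−e_prev≈-0.135879; u=2·0.284434+5/4·3.079746+0·(-0.135879)≈4.418550; next y=2/5·1.715566+1/4·4.418550≈1.790864
n=4: y≈1.790864, sp=2, e=sp−y≈0.209136; I≈3.288882, D=e−e_prev≈-0.075298; u=2·0.209136+5/4·3.288882+0·(-0.075298)≈4.529375; next y=2/5·1.790864+1/4·4.529375≈1.848689
n=5: y≈1.848689, sp=2, e=sp−y≈0.151311; I≈3.440193, D=e−e_prev≈-0.057825; u=2·0.151311+5/4·3.440193+0·(-0.057825)≈4.602863; next y=2/5·1.848689+1/4·4.602863≈1.890191
n=6: y≈1.890191, sp=2, e=sp−y≈0.109809; I≈3.550001, D=e−e_prev≈-0.041502; u=2·0.109809+5/4·3.550001+0·(-0.041502)≈4.657119; next y=2/5·1.890191+1/4·4.657119≈1.920356
n=7: y≈1.920356, sp=2, e=sp−y≈0.079644; I≈3.629645, D=e−e_prev≈-0.030165; u=2·0.079644+5/4·3.629645+0·(-0.030165)≈4.696344; next y=2/5·1.920356+1/4·4.696344≈1.942228
n=8: y≈1.942228, sp=2, e=sp−y≈0.057772; I≈3.687417, D=e−e_prev≈-0.021872; u=2·0.057772+5/4·3.687417+0·(-0.021872)≈4.724814; next y=2/5·1.942228+1/4·4.724814≈1.958095
n=9: y≈1.958095, sp=2, e=sp−y≈0.041905; I≈3.729322, D=e−e_prev≈-0.015866; u=2·0.041905+5/4·3.729322+0·(-0.015866)≈4.745463; next y=2/5·1.958095+1/4·4.745463≈1.969604

0 2 6.500 0.000
1 2 3.719 1.625
2 2 4.335 1.580
3 2 4.419 1.716
4 2 4.529 1.791
5 2 4.603 1.849
6 2 4.657 1.890
7 2 4.696 1.920
8 2 4.725 1.942
9 2 4.745 1.958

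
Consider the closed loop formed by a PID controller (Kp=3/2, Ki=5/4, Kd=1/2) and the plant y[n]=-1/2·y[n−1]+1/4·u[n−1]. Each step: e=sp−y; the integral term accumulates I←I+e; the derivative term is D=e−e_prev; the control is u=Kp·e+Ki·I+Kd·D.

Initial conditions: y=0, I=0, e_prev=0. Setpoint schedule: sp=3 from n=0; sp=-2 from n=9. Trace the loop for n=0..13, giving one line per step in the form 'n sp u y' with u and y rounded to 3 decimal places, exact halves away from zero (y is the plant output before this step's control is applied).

0 3 9.750 0.000
1 3 4.078 2.438
2 3 14.569 -0.199
3 3 4.441 3.742
4 3 20.118 -0.761
5 3 2.513 5.410
6 3 26.917 -2.077
7 3 -2.474 7.768
8 3 36.366 -4.502
9 -2 -28.137 11.342
10 -2 43.763 -12.705
11 -2 -52.376 17.294
12 -2 65.368 -21.741
13 -2 -88.570 27.212

(exact arithmetic carried between steps; '≈' marks a value shown rounded to 6 d.p. or computed from one; I and e_prev carry over from the previous line; the table rounds u and y to 3 d.p., halves away from zero)
n=0: y=0, sp=3, e=sp−y=3; I=3, D=e−e_prev=3; u=3/2·3+5/4·3+1/2·3=9.75; next y=-1/2·0+1/4·9.75=2.4375
n=1: y=2.4375, sp=3, e=sp−y=0.5625; I=3.5625, D=e−e_prev=-2.4375; u=3/2·0.5625+5/4·3.5625+1/2·(-2.4375)=4.078125; next y=-1/2·2.4375+1/4·4.078125≈-0.199219
n=2: y≈-0.199219, sp=3, e=sp−y≈3.199219; I≈6.761719, D=e−e_prev≈2.636719; u=3/2·3.199219+5/4·6.761719+1/2·2.636719≈14.569336; next y=-1/2·(-0.199219)+1/4·14.569336≈3.741943
n=3: y≈3.741943, sp=3, e=sp−y≈-0.741943; I≈6.019775, D=e−e_prev≈-3.941162; u=3/2·(-0.741943)+5/4·6.019775+1/2·(-3.941162)≈4.441223; next y=-1/2·3.741943+1/4·4.441223≈-0.760666
n=4: y≈-0.760666, sp=3, e=sp−y≈3.760666; I≈9.780441, D=e−e_prev≈4.502609; u=3/2·3.760666+5/4·9.780441+1/2·4.502609≈20.117855; next y=-1/2·(-0.760666)+1/4·20.117855≈5.409797
n=5: y≈5.409797, sp=3, e=sp−y≈-2.409797; I≈7.370645, D=e−e_prev≈-6.170463; u=3/2·(-2.409797)+5/4·7.370645+1/2·(-6.170463)≈2.513379; next y=-1/2·5.409797+1/4·2.513379≈-2.076554
n=6: y≈-2.076554, sp=3, e=sp−y≈5.076554; I≈12.447198, D=e−e_prev≈7.486350; u=3/2·5.076554+5/4·12.447198+1/2·7.486350≈26.917003; next y=-1/2·(-2.076554)+1/4·26.917003≈7.767528
n=7: y≈7.767528, sp=3, e=sp−y≈-4.767528; I≈7.679671, D=e−e_prev≈-9.844081; u=3/2·(-4.767528)+5/4·7.679671+1/2·(-9.844081)≈-2.473744; next y=-1/2·7.767528+1/4·(-2.473744)≈-4.502200
n=8: y≈-4.502200, sp=3, e=sp−y≈7.502200; I≈15.181870, D=e−e_prev≈12.269727; u=3/2·7.502200+5/4·15.181870+1/2·12.269727≈36.365501; next y=-1/2·(-4.502200)+1/4·36.365501≈11.342475
n=9: y≈11.342475, sp=-2, e=sp−y≈-13.342475; I≈1.839395, D=e−e_prev≈-20.844675; u=3/2·(-13.342475)+5/4·1.839395+1/2·(-20.844675)≈-28.136806; next y=-1/2·11.342475+1/4·(-28.136806)≈-12.705439
n=10: y≈-12.705439, sp=-2, e=sp−y≈10.705439; I≈12.544834, D=e−e_prev≈24.047914; u=3/2·10.705439+5/4·12.544834+1/2·24.047914≈43.763158; next y=-1/2·(-12.705439)+1/4·43.763158≈17.293509
n=11: y≈17.293509, sp=-2, e=sp−y≈-19.293509; I≈-6.748675, D=e−e_prev≈-29.998948; u=3/2·(-19.293509)+5/4·(-6.748675)+1/2·(-29.998948)≈-52.375581; next y=-1/2·17.293509+1/4·(-52.375581)≈-21.740650
n=12: y≈-21.740650, sp=-2, e=sp−y≈19.740650; I≈12.991975, D=e−e_prev≈39.034159; u=3/2·19.740650+5/4·12.991975+1/2·39.034159≈65.368023; next y=-1/2·(-21.740650)+1/4·65.368023≈27.212331
n=13: y≈27.212331, sp=-2, e=sp−y≈-29.212331; I≈-16.220356, D=e−e_prev≈-48.952980; u=3/2·(-29.212331)+5/4·(-16.220356)+1/2·(-48.952980)≈-88.570431; next y=-1/2·27.212331+1/4·(-88.570431)≈-35.748773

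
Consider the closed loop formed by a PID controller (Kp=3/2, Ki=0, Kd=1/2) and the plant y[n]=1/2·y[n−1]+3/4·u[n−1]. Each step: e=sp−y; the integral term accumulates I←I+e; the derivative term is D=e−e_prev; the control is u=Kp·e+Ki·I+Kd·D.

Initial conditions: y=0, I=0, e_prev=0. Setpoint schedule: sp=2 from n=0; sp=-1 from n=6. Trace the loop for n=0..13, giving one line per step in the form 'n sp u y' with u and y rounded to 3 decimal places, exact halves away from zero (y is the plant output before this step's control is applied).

0 2 4.000 0.000
1 2 -3.000 3.000
2 2 6.000 -0.750
3 2 -5.625 4.125
4 2 9.375 -2.156
5 2 -9.984 5.953
6 -1 9.000 -4.512
7 -1 -12.744 4.494
8 -1 15.369 -7.311
9 -1 -20.898 7.871
10 -1 25.912 -11.738
11 -1 -34.498 13.565
12 -1 43.465 -19.091
13 -1 -57.152 23.053

(exact arithmetic carried between steps; '≈' marks a value shown rounded to 6 d.p. or computed from one; I and e_prev carry over from the previous line; the table rounds u and y to 3 d.p., halves away from zero)
n=0: y=0, sp=2, e=sp−y=2; I=2, D=e−e_prev=2; u=3/2·2+0·2+1/2·2=4; next y=1/2·0+3/4·4=3
n=1: y=3, sp=2, e=sp−y=-1; I=1, D=e−e_prev=-3; u=3/2·(-1)+0·1+1/2·(-3)=-3; next y=1/2·3+3/4·(-3)=-0.75
n=2: y=-0.75, sp=2, e=sp−y=2.75; I=3.75, D=e−e_prev=3.75; u=3/2·2.75+0·3.75+1/2·3.75=6; next y=1/2·(-0.75)+3/4·6=4.125
n=3: y=4.125, sp=2, e=sp−y=-2.125; I=1.625, D=e−e_prev=-4.875; u=3/2·(-2.125)+0·1.625+1/2·(-4.875)=-5.625; next y=1/2·4.125+3/4·(-5.625)=-2.15625
n=4: y=-2.15625, sp=2, e=sp−y=4.15625; I=5.78125, D=e−e_prev=6.28125; u=3/2·4.15625+0·5.78125+1/2·6.28125=9.375; next y=1/2·(-2.15625)+3/4·9.375=5.953125
n=5: y=5.953125, sp=2, e=sp−y=-3.953125; I=1.828125, D=e−e_prev=-8.109375; u=3/2·(-3.953125)+0·1.828125+1/2·(-8.109375)=-9.984375; next y=1/2·5.953125+3/4·(-9.984375)≈-4.511719
n=6: y≈-4.511719, sp=-1, e=sp−y≈3.511719; I≈5.339844, D=e−e_prev≈7.464844; u=3/2·3.511719+0·5.339844+1/2·7.464844≈9; next y=1/2·(-4.511719)+3/4·9≈4.494141
n=7: y≈4.494141, sp=-1, e=sp−y≈-5.494141; I≈-0.154297, D=e−e_prev≈-9.005859; u=3/2·(-5.494141)+0·(-0.154297)+1/2·(-9.005859)≈-12.744141; next y=1/2·4.494141+3/4·(-12.744141)≈-7.311035
n=8: y≈-7.311035, sp=-1, e=sp−y≈6.311035; I≈6.156738, D=e−e_prev≈11.805176; u=3/2·6.311035+0·6.156738+1/2·11.805176≈15.369141; next y=1/2·(-7.311035)+3/4·15.369141≈7.871338
n=9: y≈7.871338, sp=-1, e=sp−y≈-8.871338; I≈-2.714600, D=e−e_prev≈-15.182373; u=3/2·(-8.871338)+0·(-2.714600)+1/2·(-15.182373)≈-20.898193; next y=1/2·7.871338+3/4·(-20.898193)≈-11.737976
n=10: y≈-11.737976, sp=-1, e=sp−y≈10.737976; I≈8.023376, D=e−e_prev≈19.609314; u=3/2·10.737976+0·8.023376+1/2·19.609314≈25.911621; next y=1/2·(-11.737976)+3/4·25.911621≈13.564728
n=11: y≈13.564728, sp=-1, e=sp−y≈-14.564728; I≈-6.541351, D=e−e_prev≈-25.302704; u=3/2·(-14.564728)+0·(-6.541351)+1/2·(-25.302704)≈-34.498444; next y=1/2·13.564728+3/4·(-34.498444)≈-19.091469
n=12: y≈-19.091469, sp=-1, e=sp−y≈18.091469; I≈11.550117, D=e−e_prev≈32.656197; u=3/2·18.091469+0·11.550117+1/2·32.656197≈43.465302; next y=1/2·(-19.091469)+3/4·43.465302≈23.053242
n=13: y≈23.053242, sp=-1, e=sp−y≈-24.053242; I≈-12.503124, D=e−e_prev≈-42.144711; u=3/2·(-24.053242)+0·(-12.503124)+1/2·(-42.144711)≈-57.152218; next y=1/2·23.053242+3/4·(-57.152218)≈-31.337543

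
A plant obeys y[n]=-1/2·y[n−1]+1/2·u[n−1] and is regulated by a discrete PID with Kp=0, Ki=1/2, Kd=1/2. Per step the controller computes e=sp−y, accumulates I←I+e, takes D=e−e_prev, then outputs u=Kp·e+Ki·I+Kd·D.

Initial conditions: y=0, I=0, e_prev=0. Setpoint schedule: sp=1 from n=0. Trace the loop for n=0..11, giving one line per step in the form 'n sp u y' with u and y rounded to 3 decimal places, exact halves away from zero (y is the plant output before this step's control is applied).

(exact arithmetic carried between steps; '≈' marks a value shown rounded to 6 d.p. or computed from one; I and e_prev carry over from the previous line; the table rounds u and y to 3 d.p., halves away from zero)
n=0: y=0, sp=1, e=sp−y=1; I=1, D=e−e_prev=1; u=0·1+1/2·1+1/2·1=1; next y=-1/2·0+1/2·1=0.5
n=1: y=0.5, sp=1, e=sp−y=0.5; I=1.5, D=e−e_prev=-0.5; u=0·0.5+1/2·1.5+1/2·(-0.5)=0.5; next y=-1/2·0.5+1/2·0.5=0
n=2: y=0, sp=1, e=sp−y=1; I=2.5, D=e−e_prev=0.5; u=0·1+1/2·2.5+1/2·0.5=1.5; next y=-1/2·0+1/2·1.5=0.75
n=3: y=0.75, sp=1, e=sp−y=0.25; I=2.75, D=e−e_prev=-0.75; u=0·0.25+1/2·2.75+1/2·(-0.75)=1; next y=-1/2·0.75+1/2·1=0.125
n=4: y=0.125, sp=1, e=sp−y=0.875; I=3.625, D=e−e_prev=0.625; u=0·0.875+1/2·3.625+1/2·0.625=2.125; next y=-1/2·0.125+1/2·2.125=1
n=5: y=1, sp=1, e=sp−y=0; I=3.625, D=e−e_prev=-0.875; u=0·0+1/2·3.625+1/2·(-0.875)=1.375; next y=-1/2·1+1/2·1.375=0.1875
n=6: y=0.1875, sp=1, e=sp−y=0.8125; I=4.4375, D=e−e_prev=0.8125; u=0·0.8125+1/2·4.4375+1/2·0.8125=2.625; next y=-1/2·0.1875+1/2·2.625=1.21875
n=7: y=1.21875, sp=1, e=sp−y=-0.21875; I=4.21875, D=e−e_prev=-1.03125; u=0·(-0.21875)+1/2·4.21875+1/2·(-1.03125)=1.59375; next y=-1/2·1.21875+1/2·1.59375=0.1875
n=8: y=0.1875, sp=1, e=sp−y=0.8125; I=5.03125, D=e−e_prev=1.03125; u=0·0.8125+1/2·5.03125+1/2·1.03125=3.03125; next y=-1/2·0.1875+1/2·3.03125=1.421875
n=9: y=1.421875, sp=1, e=sp−y=-0.421875; I=4.609375, D=e−e_prev=-1.234375; u=0·(-0.421875)+1/2·4.609375+1/2·(-1.234375)=1.6875; next y=-1/2·1.421875+1/2·1.6875≈0.132813
n=10: y≈0.132813, sp=1, e=sp−y≈0.867188; I≈5.476563, D=e−e_prev≈1.289063; u=0·0.867188+1/2·5.476563+1/2·1.289063≈3.382813; next y=-1/2·0.132813+1/2·3.382813≈1.625
n=11: y=1.625, sp=1, e=sp−y=-0.625; I≈4.851563, D=e−e_prev≈-1.492188; u=0·(-0.625)+1/2·4.851563+1/2·(-1.492188)≈1.679688; next y=-1/2·1.625+1/2·1.679688≈0.027344

0 1 1.000 0.000
1 1 0.500 0.500
2 1 1.500 0.000
3 1 1.000 0.750
4 1 2.125 0.125
5 1 1.375 1.000
6 1 2.625 0.188
7 1 1.594 1.219
8 1 3.031 0.188
9 1 1.688 1.422
10 1 3.383 0.133
11 1 1.680 1.625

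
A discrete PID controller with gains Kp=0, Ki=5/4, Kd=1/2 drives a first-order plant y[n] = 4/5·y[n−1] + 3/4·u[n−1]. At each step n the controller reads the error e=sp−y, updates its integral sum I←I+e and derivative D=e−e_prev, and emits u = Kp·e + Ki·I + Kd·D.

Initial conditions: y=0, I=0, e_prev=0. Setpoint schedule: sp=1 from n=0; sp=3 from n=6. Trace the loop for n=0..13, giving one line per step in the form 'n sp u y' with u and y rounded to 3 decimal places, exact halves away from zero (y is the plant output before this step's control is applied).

0 1 1.750 0.000
1 1 0.203 1.313
2 1 0.662 1.202
3 1 -0.094 1.458
4 1 0.095 1.096
5 1 0.053 0.948
6 3 3.806 0.798
7 3 0.767 3.493
8 3 1.714 3.370
9 3 0.120 3.981
10 3 0.435 3.275
11 3 0.313 2.946
12 3 0.836 2.592
13 3 0.979 2.701

(exact arithmetic carried between steps; '≈' marks a value shown rounded to 6 d.p. or computed from one; I and e_prev carry over from the previous line; the table rounds u and y to 3 d.p., halves away from zero)
n=0: y=0, sp=1, e=sp−y=1; I=1, D=e−e_prev=1; u=0·1+5/4·1+1/2·1=1.75; next y=4/5·0+3/4·1.75=1.3125
n=1: y=1.3125, sp=1, e=sp−y=-0.3125; I=0.6875, D=e−e_prev=-1.3125; u=0·(-0.3125)+5/4·0.6875+1/2·(-1.3125)=0.203125; next y=4/5·1.3125+3/4·0.203125≈1.202344
n=2: y≈1.202344, sp=1, e=sp−y≈-0.202344; I≈0.485156, D=e−e_prev≈0.110156; u=0·(-0.202344)+5/4·0.485156+1/2·0.110156≈0.661523; next y=4/5·1.202344+3/4·0.661523≈1.458018
n=3: y≈1.458018, sp=1, e=sp−y≈-0.458018; I≈0.027139, D=e−e_prev≈-0.255674; u=0·(-0.458018)+5/4·0.027139+1/2·(-0.255674)≈-0.093914; next y=4/5·1.458018+3/4·(-0.093914)≈1.095979
n=4: y≈1.095979, sp=1, e=sp−y≈-0.095979; I≈-0.068840, D=e−e_prev≈0.362039; u=0·(-0.095979)+5/4·(-0.068840)+1/2·0.362039≈0.094969; next y=4/5·1.095979+3/4·0.094969≈0.948010
n=5: y≈0.948010, sp=1, e=sp−y≈0.051990; I≈-0.016850, D=e−e_prev≈0.147969; u=0·0.051990+5/4·(-0.016850)+1/2·0.147969≈0.052922; next y=4/5·0.948010+3/4·0.052922≈0.798099
n=6: y≈0.798099, sp=3, e=sp−y≈2.201901; I≈2.185051, D=e−e_prev≈2.149911; u=0·2.201901+5/4·2.185051+1/2·2.149911≈3.806269; next y=4/5·0.798099+3/4·3.806269≈3.493181
n=7: y≈3.493181, sp=3, e=sp−y≈-0.493181; I≈1.691870, D=e−e_prev≈-2.695082; u=0·(-0.493181)+5/4·1.691870+1/2·(-2.695082)≈0.767296; next y=4/5·3.493181+3/4·0.767296≈3.370017
n=8: y≈3.370017, sp=3, e=sp−y≈-0.370017; I≈1.321853, D=e−e_prev≈0.123164; u=0·(-0.370017)+5/4·1.321853+1/2·0.123164≈1.713898; next y=4/5·3.370017+3/4·1.713898≈3.981437
n=9: y≈3.981437, sp=3, e=sp−y≈-0.981437; I≈0.340416, D=e−e_prev≈-0.611420; u=0·(-0.981437)+5/4·0.340416+1/2·(-0.611420)≈0.119810; next y=4/5·3.981437+3/4·0.119810≈3.275007
n=10: y≈3.275007, sp=3, e=sp−y≈-0.275007; I≈0.065409, D=e−e_prev≈0.706430; u=0·(-0.275007)+5/4·0.065409+1/2·0.706430≈0.434976; next y=4/5·3.275007+3/4·0.434976≈2.946238
n=11: y≈2.946238, sp=3, e=sp−y≈0.053762; I≈0.119171, D=e−e_prev≈0.328769; u=0·0.053762+5/4·0.119171+1/2·0.328769≈0.313349; next y=4/5·2.946238+3/4·0.313349≈2.592002
n=12: y≈2.592002, sp=3, e=sp−y≈0.407998; I≈0.527170, D=e−e_prev≈0.354236; u=0·0.407998+5/4·0.527170+1/2·0.354236≈0.836080; next y=4/5·2.592002+3/4·0.836080≈2.700661
n=13: y≈2.700661, sp=3, e=sp−y≈0.299339; I≈0.826508, D=e−e_prev≈-0.108660; u=0·0.299339+5/4·0.826508+1/2·(-0.108660)≈0.978806; next y=4/5·2.700661+3/4·0.978806≈2.894633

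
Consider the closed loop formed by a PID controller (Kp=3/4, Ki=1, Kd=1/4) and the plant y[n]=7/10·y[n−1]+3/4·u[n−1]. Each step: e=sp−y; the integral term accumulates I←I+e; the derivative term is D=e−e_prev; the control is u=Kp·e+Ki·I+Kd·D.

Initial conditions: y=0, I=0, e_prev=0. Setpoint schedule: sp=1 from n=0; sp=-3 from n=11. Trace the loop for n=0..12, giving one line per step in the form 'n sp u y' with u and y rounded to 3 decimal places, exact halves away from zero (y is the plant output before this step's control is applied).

0 1 2.000 0.000
1 1 -0.250 1.500
2 1 0.900 0.863
3 1 0.046 1.279
4 1 0.570 0.929
5 1 0.256 1.078
6 1 0.478 0.947
7 1 0.350 1.021
8 1 0.435 0.977
9 1 0.380 1.010
10 1 0.414 0.993
11 -3 -7.608 1.005
12 -3 1.405 -5.003

(exact arithmetic carried between steps; '≈' marks a value shown rounded to 6 d.p. or computed from one; I and e_prev carry over from the previous line; the table rounds u and y to 3 d.p., halves away from zero)
n=0: y=0, sp=1, e=sp−y=1; I=1, D=e−e_prev=1; u=3/4·1+1·1+1/4·1=2; next y=7/10·0+3/4·2=1.5
n=1: y=1.5, sp=1, e=sp−y=-0.5; I=0.5, D=e−e_prev=-1.5; u=3/4·(-0.5)+1·0.5+1/4·(-1.5)=-0.25; next y=7/10·1.5+3/4·(-0.25)=0.8625
n=2: y=0.8625, sp=1, e=sp−y=0.1375; I=0.6375, D=e−e_prev=0.6375; u=3/4·0.1375+1·0.6375+1/4·0.6375=0.9; next y=7/10·0.8625+3/4·0.9=1.27875
n=3: y=1.27875, sp=1, e=sp−y=-0.27875; I=0.35875, D=e−e_prev=-0.41625; u=3/4·(-0.27875)+1·0.35875+1/4·(-0.41625)=0.045625; next y=7/10·1.27875+3/4·0.045625≈0.929344
n=4: y≈0.929344, sp=1, e=sp−y≈0.070656; I≈0.429406, D=e−e_prev≈0.349406; u=3/4·0.070656+1·0.429406+1/4·0.349406≈0.56975; next y=7/10·0.929344+3/4·0.56975≈1.077853
n=5: y≈1.077853, sp=1, e=sp−y≈-0.077853; I≈0.351553, D=e−e_prev≈-0.148509; u=3/4·(-0.077853)+1·0.351553+1/4·(-0.148509)≈0.256036; next y=7/10·1.077853+3/4·0.256036≈0.946524
n=6: y≈0.946524, sp=1, e=sp−y≈0.053476; I≈0.405029, D=e−e_prev≈0.131329; u=3/4·0.053476+1·0.405029+1/4·0.131329≈0.477968; next y=7/10·0.946524+3/4·0.477968≈1.021043
n=7: y≈1.021043, sp=1, e=sp−y≈-0.021043; I≈0.383986, D=e−e_prev≈-0.074519; u=3/4·(-0.021043)+1·0.383986+1/4·(-0.074519)≈0.349574; next y=7/10·1.021043+3/4·0.349574≈0.976911
n=8: y≈0.976911, sp=1, e=sp−y≈0.023089; I≈0.407075, D=e−e_prev≈0.044132; u=3/4·0.023089+1·0.407075+1/4·0.044132≈0.435425; next y=7/10·0.976911+3/4·0.435425≈1.010407
n=9: y≈1.010407, sp=1, e=sp−y≈-0.010407; I≈0.396669, D=e−e_prev≈-0.033496; u=3/4·(-0.010407)+1·0.396669+1/4·(-0.033496)≈0.380490; next y=7/10·1.010407+3/4·0.380490≈0.992652
n=10: y≈0.992652, sp=1, e=sp−y≈0.007348; I≈0.404017, D=e−e_prev≈0.017755; u=3/4·0.007348+1·0.404017+1/4·0.017755≈0.413966; next y=7/10·0.992652+3/4·0.413966≈1.005331
n=11: y≈1.005331, sp=-3, e=sp−y≈-4.005331; I≈-3.601314, D=e−e_prev≈-4.012679; u=3/4·(-4.005331)+1·(-3.601314)+1/4·(-4.012679)≈-7.608483; next y=7/10·1.005331+3/4·(-7.608483)≈-5.002630
n=12: y≈-5.002630, sp=-3, e=sp−y≈2.002630; I≈-1.598684, D=e−e_prev≈6.007961; u=3/4·2.002630+1·(-1.598684)+1/4·6.007961≈1.405279; next y=7/10·(-5.002630)+3/4·1.405279≈-2.447882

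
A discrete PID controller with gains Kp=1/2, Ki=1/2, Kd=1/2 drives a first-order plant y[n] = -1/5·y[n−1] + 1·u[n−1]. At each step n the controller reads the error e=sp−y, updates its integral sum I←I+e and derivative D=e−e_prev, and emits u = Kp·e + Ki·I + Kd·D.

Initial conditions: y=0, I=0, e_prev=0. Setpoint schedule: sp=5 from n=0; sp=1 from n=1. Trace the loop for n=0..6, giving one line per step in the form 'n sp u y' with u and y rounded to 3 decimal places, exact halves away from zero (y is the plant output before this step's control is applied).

(exact arithmetic carried between steps; '≈' marks a value shown rounded to 6 d.p. or computed from one; I and e_prev carry over from the previous line; the table rounds u and y to 3 d.p., halves away from zero)
n=0: y=0, sp=5, e=sp−y=5; I=5, D=e−e_prev=5; u=1/2·5+1/2·5+1/2·5=7.5; next y=-1/5·0+1·7.5=7.5
n=1: y=7.5, sp=1, e=sp−y=-6.5; I=-1.5, D=e−e_prev=-11.5; u=1/2·(-6.5)+1/2·(-1.5)+1/2·(-11.5)=-9.75; next y=-1/5·7.5+1·(-9.75)=-11.25
n=2: y=-11.25, sp=1, e=sp−y=12.25; I=10.75, D=e−e_prev=18.75; u=1/2·12.25+1/2·10.75+1/2·18.75=20.875; next y=-1/5·(-11.25)+1·20.875=23.125
n=3: y=23.125, sp=1, e=sp−y=-22.125; I=-11.375, D=e−e_prev=-34.375; u=1/2·(-22.125)+1/2·(-11.375)+1/2·(-34.375)=-33.9375; next y=-1/5·23.125+1·(-33.9375)=-38.5625
n=4: y=-38.5625, sp=1, e=sp−y=39.5625; I=28.1875, D=e−e_prev=61.6875; u=1/2·39.5625+1/2·28.1875+1/2·61.6875=64.71875; next y=-1/5·(-38.5625)+1·64.71875=72.43125
n=5: y=72.43125, sp=1, e=sp−y=-71.43125; I=-43.24375, D=e−e_prev=-110.99375; u=1/2·(-71.43125)+1/2·(-43.24375)+1/2·(-110.99375)=-112.834375; next y=-1/5·72.43125+1·(-112.834375)=-127.320625
n=6: y=-127.320625, sp=1, e=sp−y=128.320625; I=85.076875, D=e−e_prev=199.751875; u=1/2·128.320625+1/2·85.076875+1/2·199.751875≈206.574688; next y=-1/5·(-127.320625)+1·206.574688≈232.038813

0 5 7.500 0.000
1 1 -9.750 7.500
2 1 20.875 -11.250
3 1 -33.938 23.125
4 1 64.719 -38.563
5 1 -112.834 72.431
6 1 206.575 -127.321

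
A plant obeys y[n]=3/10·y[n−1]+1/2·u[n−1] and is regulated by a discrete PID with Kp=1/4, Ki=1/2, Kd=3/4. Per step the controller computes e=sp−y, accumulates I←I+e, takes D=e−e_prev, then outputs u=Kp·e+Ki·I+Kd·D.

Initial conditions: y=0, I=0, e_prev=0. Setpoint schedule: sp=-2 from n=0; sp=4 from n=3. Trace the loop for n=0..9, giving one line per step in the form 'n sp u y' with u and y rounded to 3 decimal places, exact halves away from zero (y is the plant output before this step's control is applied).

(exact arithmetic carried between steps; '≈' marks a value shown rounded to 6 d.p. or computed from one; I and e_prev carry over from the previous line; the table rounds u and y to 3 d.p., halves away from zero)
n=0: y=0, sp=-2, e=sp−y=-2; I=-2, D=e−e_prev=-2; u=1/4·(-2)+1/2·(-2)+3/4·(-2)=-3; next y=3/10·0+1/2·(-3)=-1.5
n=1: y=-1.5, sp=-2, e=sp−y=-0.5; I=-2.5, D=e−e_prev=1.5; u=1/4·(-0.5)+1/2·(-2.5)+3/4·1.5=-0.25; next y=3/10·(-1.5)+1/2·(-0.25)=-0.575
n=2: y=-0.575, sp=-2, e=sp−y=-1.425; I=-3.925, D=e−e_prev=-0.925; u=1/4·(-1.425)+1/2·(-3.925)+3/4·(-0.925)=-3.0125; next y=3/10·(-0.575)+1/2·(-3.0125)=-1.67875
n=3: y=-1.67875, sp=4, e=sp−y=5.67875; I=1.75375, D=e−e_prev=7.10375; u=1/4·5.67875+1/2·1.75375+3/4·7.10375=7.624375; next y=3/10·(-1.67875)+1/2·7.624375≈3.308563
n=4: y≈3.308563, sp=4, e=sp−y≈0.691438; I≈2.445188, D=e−e_prev≈-4.987313; u=1/4·0.691438+1/2·2.445188+3/4·(-4.987313)≈-2.345031; next y=3/10·3.308563+1/2·(-2.345031)≈-0.179947
n=5: y≈-0.179947, sp=4, e=sp−y≈4.179947; I≈6.625134, D=e−e_prev≈3.488509; u=1/4·4.179947+1/2·6.625134+3/4·3.488509≈6.973936; next y=3/10·(-0.179947)+1/2·6.973936≈3.432984
n=6: y≈3.432984, sp=4, e=sp−y≈0.567016; I≈7.192150, D=e−e_prev≈-3.612931; u=1/4·0.567016+1/2·7.192150+3/4·(-3.612931)≈1.028131; next y=3/10·3.432984+1/2·1.028131≈1.543961
n=7: y≈1.543961, sp=4, e=sp−y≈2.456039; I≈9.648190, D=e−e_prev≈1.889023; u=1/4·2.456039+1/2·9.648190+3/4·1.889023≈6.854872; next y=3/10·1.543961+1/2·6.854872≈3.890624
n=8: y≈3.890624, sp=4, e=sp−y≈0.109376; I≈9.757565, D=e−e_prev≈-2.346663; u=1/4·0.109376+1/2·9.757565+3/4·(-2.346663)≈3.146129; next y=3/10·3.890624+1/2·3.146129≈2.740252
n=9: y≈2.740252, sp=4, e=sp−y≈1.259748; I≈11.017314, D=e−e_prev≈1.150372; u=1/4·1.259748+1/2·11.017314+3/4·1.150372≈6.686373; next y=3/10·2.740252+1/2·6.686373≈4.165262

0 -2 -3.000 0.000
1 -2 -0.250 -1.500
2 -2 -3.013 -0.575
3 4 7.624 -1.679
4 4 -2.345 3.309
5 4 6.974 -0.180
6 4 1.028 3.433
7 4 6.855 1.544
8 4 3.146 3.891
9 4 6.686 2.740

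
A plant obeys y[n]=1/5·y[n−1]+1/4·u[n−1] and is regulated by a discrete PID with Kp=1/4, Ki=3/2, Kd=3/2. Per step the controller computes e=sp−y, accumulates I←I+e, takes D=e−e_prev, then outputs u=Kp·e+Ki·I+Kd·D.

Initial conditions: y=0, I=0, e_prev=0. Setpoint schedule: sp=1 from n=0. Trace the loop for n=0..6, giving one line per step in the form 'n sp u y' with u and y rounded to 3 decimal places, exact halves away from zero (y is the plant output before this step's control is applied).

0 1 3.250 0.000
1 1 0.609 0.813
2 1 3.727 0.315
3 1 1.799 0.995
4 1 3.951 0.649
5 1 2.435 1.117
6 1 3.889 0.832

(exact arithmetic carried between steps; '≈' marks a value shown rounded to 6 d.p. or computed from one; I and e_prev carry over from the previous line; the table rounds u and y to 3 d.p., halves away from zero)
n=0: y=0, sp=1, e=sp−y=1; I=1, D=e−e_prev=1; u=1/4·1+3/2·1+3/2·1=3.25; next y=1/5·0+1/4·3.25=0.8125
n=1: y=0.8125, sp=1, e=sp−y=0.1875; I=1.1875, D=e−e_prev=-0.8125; u=1/4·0.1875+3/2·1.1875+3/2·(-0.8125)=0.609375; next y=1/5·0.8125+1/4·0.609375≈0.314844
n=2: y≈0.314844, sp=1, e=sp−y≈0.685156; I≈1.872656, D=e−e_prev≈0.497656; u=1/4·0.685156+3/2·1.872656+3/2·0.497656≈3.726758; next y=1/5·0.314844+1/4·3.726758≈0.994658
n=3: y≈0.994658, sp=1, e=sp−y≈0.005342; I≈1.877998, D=e−e_prev≈-0.679814; u=1/4·0.005342+3/2·1.877998+3/2·(-0.679814)≈1.798611; next y=1/5·0.994658+1/4·1.798611≈0.648584
n=4: y≈0.648584, sp=1, e=sp−y≈0.351416; I≈2.229414, D=e−e_prev≈0.346074; u=1/4·0.351416+3/2·2.229414+3/2·0.346074≈3.951085; next y=1/5·0.648584+1/4·3.951085≈1.117488
n=5: y≈1.117488, sp=1, e=sp−y≈-0.117488; I≈2.111926, D=e−e_prev≈-0.468904; u=1/4·(-0.117488)+3/2·2.111926+3/2·(-0.468904)≈2.435160; next y=1/5·1.117488+1/4·2.435160≈0.832288
n=6: y≈0.832288, sp=1, e=sp−y≈0.167712; I≈2.279638, D=e−e_prev≈0.285200; u=1/4·0.167712+3/2·2.279638+3/2·0.285200≈3.889185; next y=1/5·0.832288+1/4·3.889185≈1.138754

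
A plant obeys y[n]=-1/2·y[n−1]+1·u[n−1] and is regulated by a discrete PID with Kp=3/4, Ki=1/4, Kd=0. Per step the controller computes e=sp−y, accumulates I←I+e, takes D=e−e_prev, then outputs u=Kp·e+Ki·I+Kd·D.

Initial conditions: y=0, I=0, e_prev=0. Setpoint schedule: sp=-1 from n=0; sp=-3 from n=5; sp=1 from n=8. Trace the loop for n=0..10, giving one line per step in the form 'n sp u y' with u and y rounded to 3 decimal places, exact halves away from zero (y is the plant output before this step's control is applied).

0 -1 -1.000 0.000
1 -1 -0.250 -1.000
2 -1 -1.500 0.250
3 -1 0.063 -1.625
4 -1 -2.281 0.875
5 -3 -1.156 -2.719
6 -3 -4.148 0.203
7 -3 -0.496 -4.250
8 1 -2.063 1.629
9 1 2.286 -2.877
10 1 -3.346 3.725

(exact arithmetic carried between steps; '≈' marks a value shown rounded to 6 d.p. or computed from one; I and e_prev carry over from the previous line; the table rounds u and y to 3 d.p., halves away from zero)
n=0: y=0, sp=-1, e=sp−y=-1; I=-1, D=e−e_prev=-1; u=3/4·(-1)+1/4·(-1)+0·(-1)=-1; next y=-1/2·0+1·(-1)=-1
n=1: y=-1, sp=-1, e=sp−y=0; I=-1, D=e−e_prev=1; u=3/4·0+1/4·(-1)+0·1=-0.25; next y=-1/2·(-1)+1·(-0.25)=0.25
n=2: y=0.25, sp=-1, e=sp−y=-1.25; I=-2.25, D=e−e_prev=-1.25; u=3/4·(-1.25)+1/4·(-2.25)+0·(-1.25)=-1.5; next y=-1/2·0.25+1·(-1.5)=-1.625
n=3: y=-1.625, sp=-1, e=sp−y=0.625; I=-1.625, D=e−e_prev=1.875; u=3/4·0.625+1/4·(-1.625)+0·1.875=0.0625; next y=-1/2·(-1.625)+1·0.0625=0.875
n=4: y=0.875, sp=-1, e=sp−y=-1.875; I=-3.5, D=e−e_prev=-2.5; u=3/4·(-1.875)+1/4·(-3.5)+0·(-2.5)=-2.28125; next y=-1/2·0.875+1·(-2.28125)=-2.71875
n=5: y=-2.71875, sp=-3, e=sp−y=-0.28125; I=-3.78125, D=e−e_prev=1.59375; u=3/4·(-0.28125)+1/4·(-3.78125)+0·1.59375=-1.15625; next y=-1/2·(-2.71875)+1·(-1.15625)=0.203125
n=6: y=0.203125, sp=-3, e=sp−y=-3.203125; I=-6.984375, D=e−e_prev=-2.921875; u=3/4·(-3.203125)+1/4·(-6.984375)+0·(-2.921875)≈-4.148438; next y=-1/2·0.203125+1·(-4.148438)≈-4.25
n=7: y=-4.25, sp=-3, e=sp−y=1.25; I=-5.734375, D=e−e_prev=4.453125; u=3/4·1.25+1/4·(-5.734375)+0·4.453125≈-0.496094; next y=-1/2·(-4.25)+1·(-0.496094)≈1.628906
n=8: y≈1.628906, sp=1, e=sp−y≈-0.628906; I≈-6.363281, D=e−e_prev≈-1.878906; u=3/4·(-0.628906)+1/4·(-6.363281)+0·(-1.878906)≈-2.0625; next y=-1/2·1.628906+1·(-2.0625)≈-2.876953
n=9: y≈-2.876953, sp=1, e=sp−y≈3.876953; I≈-2.486328, D=e−e_prev≈4.505859; u=3/4·3.876953+1/4·(-2.486328)+0·4.505859≈2.286133; next y=-1/2·(-2.876953)+1·2.286133≈3.724609
n=10: y≈3.724609, sp=1, e=sp−y≈-2.724609; I≈-5.210938, D=e−e_prev≈-6.601563; u=3/4·(-2.724609)+1/4·(-5.210938)+0·(-6.601563)≈-3.346191; next y=-1/2·3.724609+1·(-3.346191)≈-5.208496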